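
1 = 1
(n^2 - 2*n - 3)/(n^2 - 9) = (n + 1)/(n + 3)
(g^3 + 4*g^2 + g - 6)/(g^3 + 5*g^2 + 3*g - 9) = (g + 2)/(g + 3)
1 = 1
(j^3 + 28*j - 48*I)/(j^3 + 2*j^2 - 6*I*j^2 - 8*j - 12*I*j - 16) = (j + 6*I)/(j + 2)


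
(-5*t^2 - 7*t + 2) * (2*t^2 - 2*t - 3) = -10*t^4 - 4*t^3 + 33*t^2 + 17*t - 6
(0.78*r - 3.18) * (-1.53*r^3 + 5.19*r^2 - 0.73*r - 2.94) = -1.1934*r^4 + 8.9136*r^3 - 17.0736*r^2 + 0.0282*r + 9.3492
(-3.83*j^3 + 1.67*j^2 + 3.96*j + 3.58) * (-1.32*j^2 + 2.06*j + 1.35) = 5.0556*j^5 - 10.0942*j^4 - 6.9575*j^3 + 5.6865*j^2 + 12.7208*j + 4.833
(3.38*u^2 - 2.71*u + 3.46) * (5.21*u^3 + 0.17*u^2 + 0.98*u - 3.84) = 17.6098*u^5 - 13.5445*u^4 + 20.8783*u^3 - 15.0468*u^2 + 13.7972*u - 13.2864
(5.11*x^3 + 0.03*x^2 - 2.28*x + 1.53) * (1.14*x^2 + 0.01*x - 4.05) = 5.8254*x^5 + 0.0853*x^4 - 23.2944*x^3 + 1.5999*x^2 + 9.2493*x - 6.1965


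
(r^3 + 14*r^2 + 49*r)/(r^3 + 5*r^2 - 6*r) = (r^2 + 14*r + 49)/(r^2 + 5*r - 6)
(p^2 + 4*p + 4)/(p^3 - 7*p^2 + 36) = (p + 2)/(p^2 - 9*p + 18)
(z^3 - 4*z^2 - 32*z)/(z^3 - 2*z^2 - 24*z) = (z - 8)/(z - 6)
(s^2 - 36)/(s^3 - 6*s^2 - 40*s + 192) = (s - 6)/(s^2 - 12*s + 32)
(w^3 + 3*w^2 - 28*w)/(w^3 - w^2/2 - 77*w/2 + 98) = 2*w/(2*w - 7)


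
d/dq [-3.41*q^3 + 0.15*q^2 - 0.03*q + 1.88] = -10.23*q^2 + 0.3*q - 0.03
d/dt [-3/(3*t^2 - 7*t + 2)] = 3*(6*t - 7)/(3*t^2 - 7*t + 2)^2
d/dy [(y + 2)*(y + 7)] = 2*y + 9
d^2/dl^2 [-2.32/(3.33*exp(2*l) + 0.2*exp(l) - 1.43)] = (-2.32*(6.66*exp(l) + 0.2)*(13.32*exp(l) + 0.4)*exp(l) + (30.9024*exp(l) + 0.464)*(3.33*exp(2*l) + 0.2*exp(l) - 1.43))*exp(l)/(3.33*exp(2*l) + 0.2*exp(l) - 1.43)^3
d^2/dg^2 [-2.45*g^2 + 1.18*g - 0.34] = -4.90000000000000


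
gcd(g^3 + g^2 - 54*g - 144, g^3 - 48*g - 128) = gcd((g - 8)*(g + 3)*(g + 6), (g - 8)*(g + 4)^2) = g - 8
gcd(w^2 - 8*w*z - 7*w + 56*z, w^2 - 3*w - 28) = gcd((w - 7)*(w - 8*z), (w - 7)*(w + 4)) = w - 7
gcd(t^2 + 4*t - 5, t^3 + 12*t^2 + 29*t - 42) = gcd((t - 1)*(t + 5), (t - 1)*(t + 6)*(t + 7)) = t - 1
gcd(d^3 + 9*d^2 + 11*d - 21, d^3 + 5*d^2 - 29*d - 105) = d^2 + 10*d + 21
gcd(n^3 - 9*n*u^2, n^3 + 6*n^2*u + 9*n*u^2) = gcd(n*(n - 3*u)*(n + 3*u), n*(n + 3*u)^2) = n^2 + 3*n*u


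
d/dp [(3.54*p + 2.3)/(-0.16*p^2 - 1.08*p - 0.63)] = (0.5664*p^2 + 0.736*p + 0.2538)/(0.0256*p^4 + 0.3456*p^3 + 1.368*p^2 + 1.3608*p + 0.3969)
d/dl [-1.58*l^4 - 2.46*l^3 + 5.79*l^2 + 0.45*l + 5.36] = -6.32*l^3 - 7.38*l^2 + 11.58*l + 0.45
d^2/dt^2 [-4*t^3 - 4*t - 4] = -24*t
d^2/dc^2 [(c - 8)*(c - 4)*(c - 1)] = 6*c - 26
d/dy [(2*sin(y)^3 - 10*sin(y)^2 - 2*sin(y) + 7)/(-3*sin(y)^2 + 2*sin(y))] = 2*(-3*sin(y)^4 + 4*sin(y)^3 - 13*sin(y)^2 + 21*sin(y) - 7)*cos(y)/((3*sin(y) - 2)^2*sin(y)^2)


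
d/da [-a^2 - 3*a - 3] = -2*a - 3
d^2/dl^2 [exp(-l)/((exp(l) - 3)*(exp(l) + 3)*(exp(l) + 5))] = (16*exp(6*l) + 115*exp(5*l) + 117*exp(4*l) - 450*exp(3*l) - 126*exp(2*l) + 1215*exp(l) + 2025)*exp(-l)/(exp(9*l) + 15*exp(8*l) + 48*exp(7*l) - 280*exp(6*l) - 1782*exp(5*l) + 270*exp(4*l) + 17496*exp(3*l) + 19440*exp(2*l) - 54675*exp(l) - 91125)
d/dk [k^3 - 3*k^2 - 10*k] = 3*k^2 - 6*k - 10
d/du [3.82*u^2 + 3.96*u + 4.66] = 7.64*u + 3.96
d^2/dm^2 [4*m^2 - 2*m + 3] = 8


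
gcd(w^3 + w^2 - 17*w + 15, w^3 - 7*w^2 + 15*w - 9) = w^2 - 4*w + 3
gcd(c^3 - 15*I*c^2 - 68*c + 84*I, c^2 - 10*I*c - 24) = c - 6*I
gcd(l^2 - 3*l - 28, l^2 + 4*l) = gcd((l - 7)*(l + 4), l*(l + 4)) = l + 4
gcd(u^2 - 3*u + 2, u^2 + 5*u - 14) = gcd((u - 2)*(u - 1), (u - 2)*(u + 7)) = u - 2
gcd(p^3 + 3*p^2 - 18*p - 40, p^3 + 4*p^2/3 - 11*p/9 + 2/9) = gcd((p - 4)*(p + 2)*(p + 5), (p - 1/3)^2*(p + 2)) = p + 2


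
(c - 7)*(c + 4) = c^2 - 3*c - 28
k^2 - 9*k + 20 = (k - 5)*(k - 4)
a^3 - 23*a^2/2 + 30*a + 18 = (a - 6)^2*(a + 1/2)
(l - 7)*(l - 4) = l^2 - 11*l + 28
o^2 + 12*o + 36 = (o + 6)^2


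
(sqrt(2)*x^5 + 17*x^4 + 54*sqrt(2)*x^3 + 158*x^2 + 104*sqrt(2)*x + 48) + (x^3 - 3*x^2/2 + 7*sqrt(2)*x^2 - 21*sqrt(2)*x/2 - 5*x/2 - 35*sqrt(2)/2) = sqrt(2)*x^5 + 17*x^4 + x^3 + 54*sqrt(2)*x^3 + 7*sqrt(2)*x^2 + 313*x^2/2 - 5*x/2 + 187*sqrt(2)*x/2 - 35*sqrt(2)/2 + 48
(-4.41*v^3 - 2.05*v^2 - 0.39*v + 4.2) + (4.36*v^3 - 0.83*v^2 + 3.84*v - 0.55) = -0.0499999999999998*v^3 - 2.88*v^2 + 3.45*v + 3.65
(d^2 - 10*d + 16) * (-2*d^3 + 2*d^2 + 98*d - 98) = -2*d^5 + 22*d^4 + 46*d^3 - 1046*d^2 + 2548*d - 1568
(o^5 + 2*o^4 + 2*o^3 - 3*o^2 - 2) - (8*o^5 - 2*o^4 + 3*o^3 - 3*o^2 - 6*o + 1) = -7*o^5 + 4*o^4 - o^3 + 6*o - 3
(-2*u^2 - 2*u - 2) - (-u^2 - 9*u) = -u^2 + 7*u - 2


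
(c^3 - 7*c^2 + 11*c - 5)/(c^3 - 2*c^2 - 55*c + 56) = (c^2 - 6*c + 5)/(c^2 - c - 56)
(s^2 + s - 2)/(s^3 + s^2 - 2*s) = 1/s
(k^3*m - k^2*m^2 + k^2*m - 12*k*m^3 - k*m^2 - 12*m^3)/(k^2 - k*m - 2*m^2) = m*(-k^3 + k^2*m - k^2 + 12*k*m^2 + k*m + 12*m^2)/(-k^2 + k*m + 2*m^2)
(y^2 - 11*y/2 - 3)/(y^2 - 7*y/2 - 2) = (y - 6)/(y - 4)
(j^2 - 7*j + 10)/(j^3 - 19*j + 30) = (j - 5)/(j^2 + 2*j - 15)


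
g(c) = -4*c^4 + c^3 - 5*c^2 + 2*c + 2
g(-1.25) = -20.03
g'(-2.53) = 305.61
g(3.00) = -334.00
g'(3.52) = -693.86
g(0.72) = 0.15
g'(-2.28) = 230.03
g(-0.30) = 0.89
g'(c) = -16*c^3 + 3*c^2 - 10*c + 2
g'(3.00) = -433.00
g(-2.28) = -148.50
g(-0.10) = 1.75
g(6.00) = -5134.00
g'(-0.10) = 3.05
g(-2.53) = -215.14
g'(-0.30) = 5.70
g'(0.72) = -9.62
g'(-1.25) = 50.44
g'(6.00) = -3406.00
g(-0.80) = -4.95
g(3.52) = -623.39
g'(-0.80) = 20.11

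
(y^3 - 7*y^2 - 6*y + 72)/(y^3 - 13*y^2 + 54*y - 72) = (y + 3)/(y - 3)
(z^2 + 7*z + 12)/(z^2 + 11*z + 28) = (z + 3)/(z + 7)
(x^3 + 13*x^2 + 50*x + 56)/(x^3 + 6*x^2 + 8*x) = (x + 7)/x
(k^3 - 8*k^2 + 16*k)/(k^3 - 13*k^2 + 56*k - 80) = k/(k - 5)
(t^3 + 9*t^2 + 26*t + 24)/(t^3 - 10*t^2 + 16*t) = (t^3 + 9*t^2 + 26*t + 24)/(t*(t^2 - 10*t + 16))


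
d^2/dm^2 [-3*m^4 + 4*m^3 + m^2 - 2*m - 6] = -36*m^2 + 24*m + 2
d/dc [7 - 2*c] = -2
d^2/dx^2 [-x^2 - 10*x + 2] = -2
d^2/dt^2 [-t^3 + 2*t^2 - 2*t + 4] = 4 - 6*t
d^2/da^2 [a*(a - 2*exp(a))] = -2*a*exp(a) - 4*exp(a) + 2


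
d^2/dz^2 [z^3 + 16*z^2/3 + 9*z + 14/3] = 6*z + 32/3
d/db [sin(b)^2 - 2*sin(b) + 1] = 2*(sin(b) - 1)*cos(b)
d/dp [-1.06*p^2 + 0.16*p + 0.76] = 0.16 - 2.12*p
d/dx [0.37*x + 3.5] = 0.370000000000000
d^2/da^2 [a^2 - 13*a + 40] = 2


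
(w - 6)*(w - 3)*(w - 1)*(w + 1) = w^4 - 9*w^3 + 17*w^2 + 9*w - 18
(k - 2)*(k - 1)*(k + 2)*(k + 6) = k^4 + 5*k^3 - 10*k^2 - 20*k + 24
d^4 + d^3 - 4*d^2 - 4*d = d*(d - 2)*(d + 1)*(d + 2)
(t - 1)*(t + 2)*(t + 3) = t^3 + 4*t^2 + t - 6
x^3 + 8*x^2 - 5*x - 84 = (x - 3)*(x + 4)*(x + 7)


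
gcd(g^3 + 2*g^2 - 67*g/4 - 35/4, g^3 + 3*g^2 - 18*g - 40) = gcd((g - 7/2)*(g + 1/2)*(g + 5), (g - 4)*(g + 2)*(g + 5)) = g + 5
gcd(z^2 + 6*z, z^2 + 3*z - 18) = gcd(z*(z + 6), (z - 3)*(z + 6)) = z + 6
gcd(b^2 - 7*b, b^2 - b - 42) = b - 7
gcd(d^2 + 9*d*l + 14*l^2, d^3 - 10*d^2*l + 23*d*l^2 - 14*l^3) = 1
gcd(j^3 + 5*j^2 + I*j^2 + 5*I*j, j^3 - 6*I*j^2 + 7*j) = j^2 + I*j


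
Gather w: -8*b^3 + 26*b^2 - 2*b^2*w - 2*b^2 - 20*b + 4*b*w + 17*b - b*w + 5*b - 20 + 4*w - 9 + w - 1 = -8*b^3 + 24*b^2 + 2*b + w*(-2*b^2 + 3*b + 5) - 30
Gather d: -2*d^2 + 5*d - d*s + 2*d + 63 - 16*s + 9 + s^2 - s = -2*d^2 + d*(7 - s) + s^2 - 17*s + 72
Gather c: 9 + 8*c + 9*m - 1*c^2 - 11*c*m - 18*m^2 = -c^2 + c*(8 - 11*m) - 18*m^2 + 9*m + 9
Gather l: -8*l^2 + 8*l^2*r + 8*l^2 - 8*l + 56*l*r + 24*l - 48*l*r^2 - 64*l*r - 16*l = 8*l^2*r + l*(-48*r^2 - 8*r)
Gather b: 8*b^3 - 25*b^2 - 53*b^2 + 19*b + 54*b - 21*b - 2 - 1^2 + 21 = 8*b^3 - 78*b^2 + 52*b + 18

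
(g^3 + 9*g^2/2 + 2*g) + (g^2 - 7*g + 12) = g^3 + 11*g^2/2 - 5*g + 12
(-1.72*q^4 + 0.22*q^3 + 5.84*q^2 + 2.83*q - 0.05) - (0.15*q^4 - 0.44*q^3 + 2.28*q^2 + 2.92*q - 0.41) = -1.87*q^4 + 0.66*q^3 + 3.56*q^2 - 0.0899999999999999*q + 0.36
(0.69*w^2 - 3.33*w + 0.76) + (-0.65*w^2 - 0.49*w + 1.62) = 0.0399999999999999*w^2 - 3.82*w + 2.38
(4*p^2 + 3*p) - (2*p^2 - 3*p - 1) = 2*p^2 + 6*p + 1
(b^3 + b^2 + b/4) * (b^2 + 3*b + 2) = b^5 + 4*b^4 + 21*b^3/4 + 11*b^2/4 + b/2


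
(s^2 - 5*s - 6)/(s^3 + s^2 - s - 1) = (s - 6)/(s^2 - 1)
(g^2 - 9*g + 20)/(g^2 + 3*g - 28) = (g - 5)/(g + 7)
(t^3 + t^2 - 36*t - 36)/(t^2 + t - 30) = (t^2 - 5*t - 6)/(t - 5)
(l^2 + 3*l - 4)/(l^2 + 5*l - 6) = (l + 4)/(l + 6)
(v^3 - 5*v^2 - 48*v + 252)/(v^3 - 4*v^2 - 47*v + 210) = (v - 6)/(v - 5)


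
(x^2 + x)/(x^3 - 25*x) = (x + 1)/(x^2 - 25)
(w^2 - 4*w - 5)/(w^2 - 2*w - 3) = (w - 5)/(w - 3)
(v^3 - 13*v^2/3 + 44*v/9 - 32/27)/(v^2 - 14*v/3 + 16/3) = (9*v^2 - 15*v + 4)/(9*(v - 2))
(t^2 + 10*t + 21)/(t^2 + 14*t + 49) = (t + 3)/(t + 7)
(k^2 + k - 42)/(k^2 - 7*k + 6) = (k + 7)/(k - 1)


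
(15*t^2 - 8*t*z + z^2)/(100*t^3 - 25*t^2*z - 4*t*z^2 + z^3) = (-3*t + z)/(-20*t^2 + t*z + z^2)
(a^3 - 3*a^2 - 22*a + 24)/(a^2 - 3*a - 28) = (a^2 - 7*a + 6)/(a - 7)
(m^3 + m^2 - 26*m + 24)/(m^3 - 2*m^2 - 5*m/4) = 4*(-m^3 - m^2 + 26*m - 24)/(m*(-4*m^2 + 8*m + 5))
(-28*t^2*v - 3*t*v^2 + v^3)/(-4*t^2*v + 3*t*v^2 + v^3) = (7*t - v)/(t - v)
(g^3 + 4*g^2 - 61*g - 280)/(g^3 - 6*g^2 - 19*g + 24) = (g^2 + 12*g + 35)/(g^2 + 2*g - 3)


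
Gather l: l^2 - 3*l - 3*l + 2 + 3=l^2 - 6*l + 5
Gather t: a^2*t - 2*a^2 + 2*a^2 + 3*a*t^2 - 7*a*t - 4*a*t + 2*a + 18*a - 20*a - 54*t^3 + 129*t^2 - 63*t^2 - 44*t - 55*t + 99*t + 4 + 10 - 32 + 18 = -54*t^3 + t^2*(3*a + 66) + t*(a^2 - 11*a)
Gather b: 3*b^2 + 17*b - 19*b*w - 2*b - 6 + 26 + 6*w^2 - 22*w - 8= 3*b^2 + b*(15 - 19*w) + 6*w^2 - 22*w + 12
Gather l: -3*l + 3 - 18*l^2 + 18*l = -18*l^2 + 15*l + 3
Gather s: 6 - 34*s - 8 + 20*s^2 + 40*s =20*s^2 + 6*s - 2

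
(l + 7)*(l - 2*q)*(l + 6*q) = l^3 + 4*l^2*q + 7*l^2 - 12*l*q^2 + 28*l*q - 84*q^2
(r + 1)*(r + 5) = r^2 + 6*r + 5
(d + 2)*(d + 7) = d^2 + 9*d + 14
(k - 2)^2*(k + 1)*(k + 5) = k^4 + 2*k^3 - 15*k^2 + 4*k + 20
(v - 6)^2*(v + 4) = v^3 - 8*v^2 - 12*v + 144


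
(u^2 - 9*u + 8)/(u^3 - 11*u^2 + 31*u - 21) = (u - 8)/(u^2 - 10*u + 21)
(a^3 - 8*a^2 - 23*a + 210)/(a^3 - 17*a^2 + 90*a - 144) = (a^2 - 2*a - 35)/(a^2 - 11*a + 24)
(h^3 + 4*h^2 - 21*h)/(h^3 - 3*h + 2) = h*(h^2 + 4*h - 21)/(h^3 - 3*h + 2)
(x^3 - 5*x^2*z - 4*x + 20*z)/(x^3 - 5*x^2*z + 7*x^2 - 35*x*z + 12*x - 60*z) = (x^2 - 4)/(x^2 + 7*x + 12)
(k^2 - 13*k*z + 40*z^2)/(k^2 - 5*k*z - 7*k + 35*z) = (k - 8*z)/(k - 7)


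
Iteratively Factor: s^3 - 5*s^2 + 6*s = (s - 3)*(s^2 - 2*s) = (s - 3)*(s - 2)*(s)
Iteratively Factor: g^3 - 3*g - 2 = (g + 1)*(g^2 - g - 2) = (g - 2)*(g + 1)*(g + 1)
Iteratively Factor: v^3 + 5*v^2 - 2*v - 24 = (v + 3)*(v^2 + 2*v - 8) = (v - 2)*(v + 3)*(v + 4)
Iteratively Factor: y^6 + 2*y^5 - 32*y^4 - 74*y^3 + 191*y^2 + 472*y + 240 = (y + 4)*(y^5 - 2*y^4 - 24*y^3 + 22*y^2 + 103*y + 60) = (y + 1)*(y + 4)*(y^4 - 3*y^3 - 21*y^2 + 43*y + 60) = (y - 5)*(y + 1)*(y + 4)*(y^3 + 2*y^2 - 11*y - 12) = (y - 5)*(y + 1)*(y + 4)^2*(y^2 - 2*y - 3) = (y - 5)*(y - 3)*(y + 1)*(y + 4)^2*(y + 1)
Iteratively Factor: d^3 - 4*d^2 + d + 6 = (d + 1)*(d^2 - 5*d + 6) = (d - 3)*(d + 1)*(d - 2)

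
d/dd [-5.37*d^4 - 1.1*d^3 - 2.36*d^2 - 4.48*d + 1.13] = -21.48*d^3 - 3.3*d^2 - 4.72*d - 4.48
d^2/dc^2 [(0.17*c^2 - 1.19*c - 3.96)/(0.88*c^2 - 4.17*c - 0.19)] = (-0.595408000000001*c^3 - 18.2292*c^2 + 85.995888*c - 137.146364)/(0.681472*c^6 - 9.687744*c^5 + 45.465288*c^4 - 68.328369*c^3 - 9.816369*c^2 - 0.451611*c - 0.006859)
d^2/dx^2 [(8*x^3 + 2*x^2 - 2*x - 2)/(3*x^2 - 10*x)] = 4*(421*x^3 - 27*x^2 + 90*x - 100)/(x^3*(27*x^3 - 270*x^2 + 900*x - 1000))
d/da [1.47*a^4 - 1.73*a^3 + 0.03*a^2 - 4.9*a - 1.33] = 5.88*a^3 - 5.19*a^2 + 0.06*a - 4.9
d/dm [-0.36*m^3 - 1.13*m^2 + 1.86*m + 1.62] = -1.08*m^2 - 2.26*m + 1.86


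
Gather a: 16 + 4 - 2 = 18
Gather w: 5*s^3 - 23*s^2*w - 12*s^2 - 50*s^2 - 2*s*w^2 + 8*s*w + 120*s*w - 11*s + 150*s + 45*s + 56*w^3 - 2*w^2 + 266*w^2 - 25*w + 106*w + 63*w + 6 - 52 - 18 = 5*s^3 - 62*s^2 + 184*s + 56*w^3 + w^2*(264 - 2*s) + w*(-23*s^2 + 128*s + 144) - 64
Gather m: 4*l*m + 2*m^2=4*l*m + 2*m^2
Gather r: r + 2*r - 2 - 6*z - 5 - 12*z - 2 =3*r - 18*z - 9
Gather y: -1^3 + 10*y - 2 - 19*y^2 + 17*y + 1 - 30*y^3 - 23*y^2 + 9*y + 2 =-30*y^3 - 42*y^2 + 36*y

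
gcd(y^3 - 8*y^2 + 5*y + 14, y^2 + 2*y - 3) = 1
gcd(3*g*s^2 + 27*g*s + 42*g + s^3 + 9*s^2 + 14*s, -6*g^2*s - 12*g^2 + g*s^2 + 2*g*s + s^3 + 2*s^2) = 3*g*s + 6*g + s^2 + 2*s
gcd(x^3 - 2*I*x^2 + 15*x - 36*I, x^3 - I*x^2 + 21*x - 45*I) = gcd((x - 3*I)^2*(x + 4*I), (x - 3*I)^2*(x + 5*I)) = x^2 - 6*I*x - 9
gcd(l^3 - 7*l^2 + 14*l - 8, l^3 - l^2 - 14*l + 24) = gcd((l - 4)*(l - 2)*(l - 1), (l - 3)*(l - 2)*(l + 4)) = l - 2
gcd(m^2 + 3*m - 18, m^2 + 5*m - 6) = m + 6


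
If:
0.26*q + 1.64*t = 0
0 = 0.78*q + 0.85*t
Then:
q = 0.00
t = 0.00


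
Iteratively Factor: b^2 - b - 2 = (b + 1)*(b - 2)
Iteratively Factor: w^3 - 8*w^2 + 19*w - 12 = (w - 3)*(w^2 - 5*w + 4) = (w - 3)*(w - 1)*(w - 4)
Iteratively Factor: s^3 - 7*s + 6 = (s - 1)*(s^2 + s - 6) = (s - 2)*(s - 1)*(s + 3)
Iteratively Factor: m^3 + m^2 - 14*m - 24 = (m + 2)*(m^2 - m - 12) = (m - 4)*(m + 2)*(m + 3)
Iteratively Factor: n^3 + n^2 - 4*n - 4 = (n + 1)*(n^2 - 4) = (n + 1)*(n + 2)*(n - 2)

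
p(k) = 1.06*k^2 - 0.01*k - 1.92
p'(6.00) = 12.71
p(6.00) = 36.18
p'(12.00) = 25.43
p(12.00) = 150.60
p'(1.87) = 3.95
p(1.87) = 1.77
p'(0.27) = 0.56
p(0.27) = -1.85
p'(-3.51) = -7.45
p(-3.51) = 11.17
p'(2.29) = 4.84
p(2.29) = 3.62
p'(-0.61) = -1.30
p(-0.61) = -1.52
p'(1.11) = 2.34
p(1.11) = -0.63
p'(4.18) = 8.85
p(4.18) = 16.56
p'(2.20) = 4.65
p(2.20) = 3.19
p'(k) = 2.12*k - 0.01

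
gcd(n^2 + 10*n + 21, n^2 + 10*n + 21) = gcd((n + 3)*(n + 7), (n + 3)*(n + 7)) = n^2 + 10*n + 21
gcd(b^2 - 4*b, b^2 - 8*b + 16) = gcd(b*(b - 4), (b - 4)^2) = b - 4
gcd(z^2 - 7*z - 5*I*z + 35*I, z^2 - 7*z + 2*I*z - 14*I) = z - 7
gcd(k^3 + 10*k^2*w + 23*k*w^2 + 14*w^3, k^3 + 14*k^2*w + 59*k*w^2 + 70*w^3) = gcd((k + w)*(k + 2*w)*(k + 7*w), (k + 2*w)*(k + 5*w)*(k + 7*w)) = k^2 + 9*k*w + 14*w^2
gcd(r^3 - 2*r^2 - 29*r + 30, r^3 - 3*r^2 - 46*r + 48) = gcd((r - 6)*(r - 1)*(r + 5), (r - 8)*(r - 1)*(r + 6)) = r - 1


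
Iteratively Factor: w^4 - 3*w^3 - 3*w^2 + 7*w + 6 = (w - 3)*(w^3 - 3*w - 2) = (w - 3)*(w + 1)*(w^2 - w - 2) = (w - 3)*(w + 1)^2*(w - 2)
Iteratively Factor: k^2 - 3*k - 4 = (k - 4)*(k + 1)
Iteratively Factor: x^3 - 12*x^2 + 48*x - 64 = (x - 4)*(x^2 - 8*x + 16) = (x - 4)^2*(x - 4)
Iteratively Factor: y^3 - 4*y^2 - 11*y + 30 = (y - 5)*(y^2 + y - 6) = (y - 5)*(y + 3)*(y - 2)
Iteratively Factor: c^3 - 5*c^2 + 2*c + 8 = (c + 1)*(c^2 - 6*c + 8) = (c - 2)*(c + 1)*(c - 4)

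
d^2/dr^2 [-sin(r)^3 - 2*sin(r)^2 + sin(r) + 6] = 9*sin(r)^3 + 8*sin(r)^2 - 7*sin(r) - 4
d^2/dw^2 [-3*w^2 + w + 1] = -6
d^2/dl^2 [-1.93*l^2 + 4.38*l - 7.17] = -3.86000000000000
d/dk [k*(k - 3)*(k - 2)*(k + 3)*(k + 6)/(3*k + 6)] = 2*(2*k^5 + 11*k^4 - 5*k^3 - 81*k^2 - 72*k + 108)/(3*(k^2 + 4*k + 4))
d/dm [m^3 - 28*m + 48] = 3*m^2 - 28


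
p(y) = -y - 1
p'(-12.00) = -1.00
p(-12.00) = 11.00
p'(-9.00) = -1.00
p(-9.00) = 8.00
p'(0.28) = -1.00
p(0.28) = -1.28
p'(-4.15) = -1.00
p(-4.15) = 3.15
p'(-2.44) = -1.00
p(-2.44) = 1.44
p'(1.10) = -1.00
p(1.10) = -2.10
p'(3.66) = -1.00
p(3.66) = -4.66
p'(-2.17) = -1.00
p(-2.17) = 1.17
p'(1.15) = -1.00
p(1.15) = -2.15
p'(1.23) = -1.00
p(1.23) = -2.23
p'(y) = -1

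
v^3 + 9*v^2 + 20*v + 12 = (v + 1)*(v + 2)*(v + 6)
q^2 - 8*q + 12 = (q - 6)*(q - 2)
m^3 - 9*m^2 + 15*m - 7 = (m - 7)*(m - 1)^2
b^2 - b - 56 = (b - 8)*(b + 7)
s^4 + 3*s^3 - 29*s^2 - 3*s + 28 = (s - 4)*(s - 1)*(s + 1)*(s + 7)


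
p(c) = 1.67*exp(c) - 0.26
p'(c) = 1.67*exp(c)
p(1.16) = 5.07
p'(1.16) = 5.33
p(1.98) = 11.84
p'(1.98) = 12.10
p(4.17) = 107.81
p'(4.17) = 108.07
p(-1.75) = 0.03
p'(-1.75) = 0.29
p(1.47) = 7.00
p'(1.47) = 7.26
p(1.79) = 9.74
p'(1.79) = 10.00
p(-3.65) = -0.22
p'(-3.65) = 0.04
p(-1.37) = 0.16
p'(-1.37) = 0.42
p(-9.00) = -0.26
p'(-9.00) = 0.00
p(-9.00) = -0.26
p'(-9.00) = 0.00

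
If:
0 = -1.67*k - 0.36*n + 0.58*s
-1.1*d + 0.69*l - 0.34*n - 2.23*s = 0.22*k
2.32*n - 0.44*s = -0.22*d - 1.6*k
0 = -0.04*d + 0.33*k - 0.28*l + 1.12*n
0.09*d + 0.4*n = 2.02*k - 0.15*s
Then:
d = 0.00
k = 0.00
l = 0.00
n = 0.00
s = 0.00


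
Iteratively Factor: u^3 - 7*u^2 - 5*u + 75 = (u - 5)*(u^2 - 2*u - 15) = (u - 5)^2*(u + 3)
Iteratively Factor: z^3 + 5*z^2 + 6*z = (z + 3)*(z^2 + 2*z) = (z + 2)*(z + 3)*(z)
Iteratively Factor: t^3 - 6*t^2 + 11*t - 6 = (t - 1)*(t^2 - 5*t + 6) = (t - 2)*(t - 1)*(t - 3)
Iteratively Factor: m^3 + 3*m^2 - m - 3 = (m + 3)*(m^2 - 1) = (m - 1)*(m + 3)*(m + 1)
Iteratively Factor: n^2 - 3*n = (n)*(n - 3)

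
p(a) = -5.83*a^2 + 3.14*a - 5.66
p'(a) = 3.14 - 11.66*a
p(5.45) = -161.71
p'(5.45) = -60.41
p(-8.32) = -435.35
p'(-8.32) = 100.15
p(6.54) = -234.48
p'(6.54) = -73.12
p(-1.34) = -20.34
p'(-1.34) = 18.76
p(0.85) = -7.20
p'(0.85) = -6.77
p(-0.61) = -9.74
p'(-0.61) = 10.25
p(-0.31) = -7.19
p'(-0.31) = 6.75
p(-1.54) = -24.32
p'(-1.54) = 21.10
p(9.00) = -449.63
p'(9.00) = -101.80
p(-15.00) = -1364.51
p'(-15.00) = 178.04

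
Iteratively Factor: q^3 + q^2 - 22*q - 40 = (q + 2)*(q^2 - q - 20) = (q + 2)*(q + 4)*(q - 5)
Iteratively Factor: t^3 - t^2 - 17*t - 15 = (t + 3)*(t^2 - 4*t - 5) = (t - 5)*(t + 3)*(t + 1)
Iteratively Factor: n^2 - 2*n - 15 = (n + 3)*(n - 5)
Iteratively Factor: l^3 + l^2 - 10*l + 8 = (l - 1)*(l^2 + 2*l - 8) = (l - 2)*(l - 1)*(l + 4)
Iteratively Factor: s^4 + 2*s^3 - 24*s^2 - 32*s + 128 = (s + 4)*(s^3 - 2*s^2 - 16*s + 32) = (s - 2)*(s + 4)*(s^2 - 16) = (s - 2)*(s + 4)^2*(s - 4)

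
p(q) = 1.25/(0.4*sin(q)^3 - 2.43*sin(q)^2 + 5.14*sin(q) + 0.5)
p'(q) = 1.25*(-1.2*sin(q)^2*cos(q) + 4.86*sin(q)*cos(q) - 5.14*cos(q))/(0.4*sin(q)^3 - 2.43*sin(q)^2 + 5.14*sin(q) + 0.5)^2 = (-1.5*sin(q)^2 + 6.075*sin(q) - 6.425)*cos(q)/(0.4*sin(q)^3 - 2.43*sin(q)^2 + 5.14*sin(q) + 0.5)^2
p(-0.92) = -0.23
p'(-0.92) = -0.26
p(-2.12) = -0.21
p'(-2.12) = 0.19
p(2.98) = 0.99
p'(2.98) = 3.38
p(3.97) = -0.26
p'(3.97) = 0.35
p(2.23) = 0.39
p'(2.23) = 0.15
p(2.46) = 0.43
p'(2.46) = 0.30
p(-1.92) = -0.18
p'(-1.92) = 0.10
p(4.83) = -0.17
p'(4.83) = -0.03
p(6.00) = -1.10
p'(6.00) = -6.15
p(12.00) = -0.41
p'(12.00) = -0.94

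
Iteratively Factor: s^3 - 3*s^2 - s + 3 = (s + 1)*(s^2 - 4*s + 3) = (s - 3)*(s + 1)*(s - 1)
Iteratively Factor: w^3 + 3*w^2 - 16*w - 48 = (w + 4)*(w^2 - w - 12) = (w + 3)*(w + 4)*(w - 4)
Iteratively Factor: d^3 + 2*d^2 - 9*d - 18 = (d + 3)*(d^2 - d - 6) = (d + 2)*(d + 3)*(d - 3)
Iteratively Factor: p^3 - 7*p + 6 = (p - 1)*(p^2 + p - 6) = (p - 2)*(p - 1)*(p + 3)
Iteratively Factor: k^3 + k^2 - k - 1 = (k + 1)*(k^2 - 1) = (k + 1)^2*(k - 1)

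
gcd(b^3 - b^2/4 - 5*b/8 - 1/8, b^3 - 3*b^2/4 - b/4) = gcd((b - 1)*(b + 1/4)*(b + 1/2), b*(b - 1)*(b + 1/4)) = b^2 - 3*b/4 - 1/4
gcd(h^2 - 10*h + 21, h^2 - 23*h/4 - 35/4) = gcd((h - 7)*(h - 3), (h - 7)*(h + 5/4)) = h - 7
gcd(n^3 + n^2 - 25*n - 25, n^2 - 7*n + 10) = n - 5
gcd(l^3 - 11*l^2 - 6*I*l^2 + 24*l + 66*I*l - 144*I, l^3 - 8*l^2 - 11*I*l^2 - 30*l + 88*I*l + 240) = l^2 + l*(-8 - 6*I) + 48*I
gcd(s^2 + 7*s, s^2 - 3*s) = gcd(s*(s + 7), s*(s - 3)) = s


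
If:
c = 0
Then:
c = 0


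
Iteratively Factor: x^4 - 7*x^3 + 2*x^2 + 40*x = (x)*(x^3 - 7*x^2 + 2*x + 40) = x*(x + 2)*(x^2 - 9*x + 20) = x*(x - 4)*(x + 2)*(x - 5)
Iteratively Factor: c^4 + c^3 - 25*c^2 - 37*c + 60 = (c - 5)*(c^3 + 6*c^2 + 5*c - 12) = (c - 5)*(c + 4)*(c^2 + 2*c - 3) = (c - 5)*(c + 3)*(c + 4)*(c - 1)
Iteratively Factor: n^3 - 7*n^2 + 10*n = (n - 5)*(n^2 - 2*n) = n*(n - 5)*(n - 2)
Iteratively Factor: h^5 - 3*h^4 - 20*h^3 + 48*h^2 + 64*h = (h + 4)*(h^4 - 7*h^3 + 8*h^2 + 16*h) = (h - 4)*(h + 4)*(h^3 - 3*h^2 - 4*h) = (h - 4)^2*(h + 4)*(h^2 + h) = h*(h - 4)^2*(h + 4)*(h + 1)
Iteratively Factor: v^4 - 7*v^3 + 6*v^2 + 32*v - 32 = (v - 4)*(v^3 - 3*v^2 - 6*v + 8) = (v - 4)^2*(v^2 + v - 2) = (v - 4)^2*(v - 1)*(v + 2)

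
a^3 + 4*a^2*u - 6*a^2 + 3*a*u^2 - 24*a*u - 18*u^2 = (a - 6)*(a + u)*(a + 3*u)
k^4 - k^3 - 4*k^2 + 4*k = k*(k - 2)*(k - 1)*(k + 2)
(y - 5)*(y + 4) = y^2 - y - 20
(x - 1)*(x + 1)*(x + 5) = x^3 + 5*x^2 - x - 5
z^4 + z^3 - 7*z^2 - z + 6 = (z - 2)*(z - 1)*(z + 1)*(z + 3)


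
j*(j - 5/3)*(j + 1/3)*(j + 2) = j^4 + 2*j^3/3 - 29*j^2/9 - 10*j/9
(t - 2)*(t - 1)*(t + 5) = t^3 + 2*t^2 - 13*t + 10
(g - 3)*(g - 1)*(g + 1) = g^3 - 3*g^2 - g + 3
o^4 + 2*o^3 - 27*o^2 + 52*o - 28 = (o - 2)^2*(o - 1)*(o + 7)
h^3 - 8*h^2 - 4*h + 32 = (h - 8)*(h - 2)*(h + 2)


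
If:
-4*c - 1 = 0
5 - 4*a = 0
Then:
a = 5/4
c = -1/4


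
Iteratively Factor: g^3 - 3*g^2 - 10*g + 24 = (g + 3)*(g^2 - 6*g + 8) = (g - 2)*(g + 3)*(g - 4)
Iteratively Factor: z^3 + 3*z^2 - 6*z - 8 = (z + 4)*(z^2 - z - 2) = (z + 1)*(z + 4)*(z - 2)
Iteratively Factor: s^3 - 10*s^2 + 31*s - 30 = (s - 5)*(s^2 - 5*s + 6) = (s - 5)*(s - 3)*(s - 2)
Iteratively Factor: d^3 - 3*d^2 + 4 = (d - 2)*(d^2 - d - 2) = (d - 2)^2*(d + 1)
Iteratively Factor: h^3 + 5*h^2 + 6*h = (h + 2)*(h^2 + 3*h) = (h + 2)*(h + 3)*(h)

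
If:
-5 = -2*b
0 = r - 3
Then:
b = 5/2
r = 3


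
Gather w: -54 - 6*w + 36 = -6*w - 18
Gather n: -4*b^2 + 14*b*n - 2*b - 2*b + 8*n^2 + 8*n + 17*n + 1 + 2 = -4*b^2 - 4*b + 8*n^2 + n*(14*b + 25) + 3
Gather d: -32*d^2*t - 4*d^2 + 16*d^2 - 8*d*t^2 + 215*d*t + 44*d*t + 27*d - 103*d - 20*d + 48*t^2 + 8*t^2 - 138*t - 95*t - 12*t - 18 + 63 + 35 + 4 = d^2*(12 - 32*t) + d*(-8*t^2 + 259*t - 96) + 56*t^2 - 245*t + 84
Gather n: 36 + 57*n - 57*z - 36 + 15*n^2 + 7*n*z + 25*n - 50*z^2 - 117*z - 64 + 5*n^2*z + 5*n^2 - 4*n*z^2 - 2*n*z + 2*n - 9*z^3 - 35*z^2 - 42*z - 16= n^2*(5*z + 20) + n*(-4*z^2 + 5*z + 84) - 9*z^3 - 85*z^2 - 216*z - 80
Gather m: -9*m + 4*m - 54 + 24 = -5*m - 30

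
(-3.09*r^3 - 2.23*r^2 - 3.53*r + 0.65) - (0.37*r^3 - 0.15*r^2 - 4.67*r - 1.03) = -3.46*r^3 - 2.08*r^2 + 1.14*r + 1.68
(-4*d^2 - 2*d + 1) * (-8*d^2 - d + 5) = 32*d^4 + 20*d^3 - 26*d^2 - 11*d + 5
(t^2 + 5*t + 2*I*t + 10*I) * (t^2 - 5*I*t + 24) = t^4 + 5*t^3 - 3*I*t^3 + 34*t^2 - 15*I*t^2 + 170*t + 48*I*t + 240*I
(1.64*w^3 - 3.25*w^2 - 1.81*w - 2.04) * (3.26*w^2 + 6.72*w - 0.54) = 5.3464*w^5 + 0.425800000000001*w^4 - 28.6262*w^3 - 17.0586*w^2 - 12.7314*w + 1.1016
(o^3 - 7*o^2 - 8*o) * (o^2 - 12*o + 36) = o^5 - 19*o^4 + 112*o^3 - 156*o^2 - 288*o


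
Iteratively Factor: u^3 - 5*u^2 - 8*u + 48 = (u - 4)*(u^2 - u - 12) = (u - 4)*(u + 3)*(u - 4)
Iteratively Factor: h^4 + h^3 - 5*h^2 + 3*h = (h - 1)*(h^3 + 2*h^2 - 3*h) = (h - 1)^2*(h^2 + 3*h) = (h - 1)^2*(h + 3)*(h)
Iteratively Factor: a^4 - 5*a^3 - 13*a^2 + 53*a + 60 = (a + 3)*(a^3 - 8*a^2 + 11*a + 20) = (a - 5)*(a + 3)*(a^2 - 3*a - 4) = (a - 5)*(a - 4)*(a + 3)*(a + 1)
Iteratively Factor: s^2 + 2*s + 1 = (s + 1)*(s + 1)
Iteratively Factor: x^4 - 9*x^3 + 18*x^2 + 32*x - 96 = (x + 2)*(x^3 - 11*x^2 + 40*x - 48) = (x - 4)*(x + 2)*(x^2 - 7*x + 12) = (x - 4)*(x - 3)*(x + 2)*(x - 4)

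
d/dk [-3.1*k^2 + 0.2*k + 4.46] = 0.2 - 6.2*k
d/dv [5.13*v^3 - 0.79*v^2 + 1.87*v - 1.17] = 15.39*v^2 - 1.58*v + 1.87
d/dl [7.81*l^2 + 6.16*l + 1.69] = 15.62*l + 6.16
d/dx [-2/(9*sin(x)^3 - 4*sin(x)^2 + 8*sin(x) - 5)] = 2*(27*sin(x)^2 - 8*sin(x) + 8)*cos(x)/(9*sin(x)^3 - 4*sin(x)^2 + 8*sin(x) - 5)^2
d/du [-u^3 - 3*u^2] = 3*u*(-u - 2)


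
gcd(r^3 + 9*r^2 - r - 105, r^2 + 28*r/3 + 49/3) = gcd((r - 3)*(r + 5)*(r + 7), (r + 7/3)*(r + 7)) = r + 7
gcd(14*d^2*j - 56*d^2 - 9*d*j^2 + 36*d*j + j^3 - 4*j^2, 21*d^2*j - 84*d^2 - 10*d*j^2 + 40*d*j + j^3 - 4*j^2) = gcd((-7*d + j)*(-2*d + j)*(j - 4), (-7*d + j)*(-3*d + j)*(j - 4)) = 7*d*j - 28*d - j^2 + 4*j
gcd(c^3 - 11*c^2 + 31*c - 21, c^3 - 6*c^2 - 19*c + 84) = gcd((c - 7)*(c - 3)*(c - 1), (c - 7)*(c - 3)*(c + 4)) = c^2 - 10*c + 21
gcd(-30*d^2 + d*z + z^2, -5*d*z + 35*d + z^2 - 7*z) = -5*d + z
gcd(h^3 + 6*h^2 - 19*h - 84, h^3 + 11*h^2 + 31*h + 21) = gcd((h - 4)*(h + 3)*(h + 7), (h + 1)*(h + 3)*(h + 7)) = h^2 + 10*h + 21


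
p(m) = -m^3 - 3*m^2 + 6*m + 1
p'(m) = -3*m^2 - 6*m + 6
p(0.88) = 3.28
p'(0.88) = -1.60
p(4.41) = -116.65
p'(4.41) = -78.80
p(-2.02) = -15.12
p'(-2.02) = 5.88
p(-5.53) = 45.19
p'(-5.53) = -52.56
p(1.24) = 1.92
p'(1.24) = -6.05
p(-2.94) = -17.16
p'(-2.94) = -2.29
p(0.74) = 3.39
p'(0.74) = -0.08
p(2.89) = -30.85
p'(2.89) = -36.40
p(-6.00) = 73.00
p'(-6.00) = -66.00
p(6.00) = -287.00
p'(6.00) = -138.00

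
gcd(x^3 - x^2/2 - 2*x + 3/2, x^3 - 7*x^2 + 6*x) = x - 1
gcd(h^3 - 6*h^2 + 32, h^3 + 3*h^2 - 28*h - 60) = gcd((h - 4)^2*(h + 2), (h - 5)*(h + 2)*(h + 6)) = h + 2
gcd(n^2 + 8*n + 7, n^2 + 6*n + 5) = n + 1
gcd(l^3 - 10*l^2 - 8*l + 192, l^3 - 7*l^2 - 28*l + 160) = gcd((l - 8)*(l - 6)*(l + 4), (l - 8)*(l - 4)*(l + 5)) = l - 8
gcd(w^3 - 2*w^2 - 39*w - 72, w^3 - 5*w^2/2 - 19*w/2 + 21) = w + 3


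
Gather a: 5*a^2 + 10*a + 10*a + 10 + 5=5*a^2 + 20*a + 15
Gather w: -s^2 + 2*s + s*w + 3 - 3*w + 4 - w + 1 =-s^2 + 2*s + w*(s - 4) + 8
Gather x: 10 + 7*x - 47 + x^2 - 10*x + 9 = x^2 - 3*x - 28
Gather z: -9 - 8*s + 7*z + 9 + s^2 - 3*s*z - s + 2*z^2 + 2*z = s^2 - 9*s + 2*z^2 + z*(9 - 3*s)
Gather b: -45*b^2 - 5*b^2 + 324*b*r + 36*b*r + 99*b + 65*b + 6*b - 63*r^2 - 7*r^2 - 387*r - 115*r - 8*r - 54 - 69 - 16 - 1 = -50*b^2 + b*(360*r + 170) - 70*r^2 - 510*r - 140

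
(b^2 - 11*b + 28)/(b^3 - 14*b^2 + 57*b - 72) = (b^2 - 11*b + 28)/(b^3 - 14*b^2 + 57*b - 72)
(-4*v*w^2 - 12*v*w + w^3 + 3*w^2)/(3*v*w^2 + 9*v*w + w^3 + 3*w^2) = (-4*v + w)/(3*v + w)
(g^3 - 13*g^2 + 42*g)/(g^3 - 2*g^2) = (g^2 - 13*g + 42)/(g*(g - 2))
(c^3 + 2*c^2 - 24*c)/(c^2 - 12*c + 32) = c*(c + 6)/(c - 8)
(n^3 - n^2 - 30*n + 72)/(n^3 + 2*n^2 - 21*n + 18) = (n - 4)/(n - 1)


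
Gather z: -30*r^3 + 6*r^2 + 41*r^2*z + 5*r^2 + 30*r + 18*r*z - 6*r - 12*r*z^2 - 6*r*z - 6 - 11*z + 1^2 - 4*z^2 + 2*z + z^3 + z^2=-30*r^3 + 11*r^2 + 24*r + z^3 + z^2*(-12*r - 3) + z*(41*r^2 + 12*r - 9) - 5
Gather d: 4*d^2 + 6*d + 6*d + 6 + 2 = 4*d^2 + 12*d + 8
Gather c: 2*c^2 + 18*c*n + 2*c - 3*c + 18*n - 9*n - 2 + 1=2*c^2 + c*(18*n - 1) + 9*n - 1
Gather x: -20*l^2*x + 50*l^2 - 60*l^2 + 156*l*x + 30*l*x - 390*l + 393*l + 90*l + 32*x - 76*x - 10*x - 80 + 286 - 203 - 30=-10*l^2 + 93*l + x*(-20*l^2 + 186*l - 54) - 27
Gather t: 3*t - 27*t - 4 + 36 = 32 - 24*t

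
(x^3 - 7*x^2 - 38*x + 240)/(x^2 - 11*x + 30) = (x^2 - 2*x - 48)/(x - 6)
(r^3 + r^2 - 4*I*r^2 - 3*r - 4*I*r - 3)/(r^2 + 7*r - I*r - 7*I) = (r^2 + r*(1 - 3*I) - 3*I)/(r + 7)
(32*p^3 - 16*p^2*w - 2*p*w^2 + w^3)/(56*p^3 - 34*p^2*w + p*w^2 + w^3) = (4*p + w)/(7*p + w)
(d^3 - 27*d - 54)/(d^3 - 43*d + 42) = (d^3 - 27*d - 54)/(d^3 - 43*d + 42)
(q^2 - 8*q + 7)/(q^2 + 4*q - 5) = (q - 7)/(q + 5)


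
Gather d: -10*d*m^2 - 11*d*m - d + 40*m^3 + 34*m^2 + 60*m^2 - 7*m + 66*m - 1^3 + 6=d*(-10*m^2 - 11*m - 1) + 40*m^3 + 94*m^2 + 59*m + 5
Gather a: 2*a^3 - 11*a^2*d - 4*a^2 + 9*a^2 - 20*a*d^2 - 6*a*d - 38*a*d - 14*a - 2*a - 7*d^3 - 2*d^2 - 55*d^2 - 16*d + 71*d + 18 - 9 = 2*a^3 + a^2*(5 - 11*d) + a*(-20*d^2 - 44*d - 16) - 7*d^3 - 57*d^2 + 55*d + 9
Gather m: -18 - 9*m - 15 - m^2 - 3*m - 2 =-m^2 - 12*m - 35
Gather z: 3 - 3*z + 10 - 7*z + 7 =20 - 10*z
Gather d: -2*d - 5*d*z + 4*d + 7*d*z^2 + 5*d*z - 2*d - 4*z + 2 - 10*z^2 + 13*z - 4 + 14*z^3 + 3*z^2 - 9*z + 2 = 7*d*z^2 + 14*z^3 - 7*z^2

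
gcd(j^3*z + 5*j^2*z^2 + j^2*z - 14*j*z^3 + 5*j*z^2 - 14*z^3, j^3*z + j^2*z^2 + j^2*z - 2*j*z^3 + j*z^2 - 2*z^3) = j*z + z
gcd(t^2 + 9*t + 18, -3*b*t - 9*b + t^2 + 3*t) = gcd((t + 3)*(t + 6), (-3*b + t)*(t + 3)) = t + 3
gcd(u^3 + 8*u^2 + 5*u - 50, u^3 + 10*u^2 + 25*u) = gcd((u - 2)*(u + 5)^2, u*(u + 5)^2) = u^2 + 10*u + 25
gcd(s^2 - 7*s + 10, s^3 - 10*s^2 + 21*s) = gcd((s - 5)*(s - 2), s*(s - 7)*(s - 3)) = 1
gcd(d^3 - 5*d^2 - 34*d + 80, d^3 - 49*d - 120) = d^2 - 3*d - 40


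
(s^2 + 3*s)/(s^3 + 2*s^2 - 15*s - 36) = s/(s^2 - s - 12)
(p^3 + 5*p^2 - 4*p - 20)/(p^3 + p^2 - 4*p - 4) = (p + 5)/(p + 1)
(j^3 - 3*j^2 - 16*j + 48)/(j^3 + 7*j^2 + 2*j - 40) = (j^2 - 7*j + 12)/(j^2 + 3*j - 10)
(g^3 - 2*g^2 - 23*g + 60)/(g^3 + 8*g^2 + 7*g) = (g^3 - 2*g^2 - 23*g + 60)/(g*(g^2 + 8*g + 7))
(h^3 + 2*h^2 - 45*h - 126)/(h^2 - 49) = (h^2 + 9*h + 18)/(h + 7)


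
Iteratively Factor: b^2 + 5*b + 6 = (b + 3)*(b + 2)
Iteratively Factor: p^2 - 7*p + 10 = (p - 2)*(p - 5)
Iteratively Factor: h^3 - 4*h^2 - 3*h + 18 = (h - 3)*(h^2 - h - 6) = (h - 3)^2*(h + 2)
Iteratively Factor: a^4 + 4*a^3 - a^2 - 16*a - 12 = (a - 2)*(a^3 + 6*a^2 + 11*a + 6) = (a - 2)*(a + 3)*(a^2 + 3*a + 2) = (a - 2)*(a + 1)*(a + 3)*(a + 2)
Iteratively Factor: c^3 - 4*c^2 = (c)*(c^2 - 4*c) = c*(c - 4)*(c)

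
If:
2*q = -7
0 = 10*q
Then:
No Solution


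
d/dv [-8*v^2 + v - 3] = 1 - 16*v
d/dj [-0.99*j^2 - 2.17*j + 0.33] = -1.98*j - 2.17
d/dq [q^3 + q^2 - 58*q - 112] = 3*q^2 + 2*q - 58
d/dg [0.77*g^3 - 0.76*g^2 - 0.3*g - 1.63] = 2.31*g^2 - 1.52*g - 0.3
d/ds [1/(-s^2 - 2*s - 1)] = 2*(s + 1)/(s^2 + 2*s + 1)^2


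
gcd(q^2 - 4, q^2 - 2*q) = q - 2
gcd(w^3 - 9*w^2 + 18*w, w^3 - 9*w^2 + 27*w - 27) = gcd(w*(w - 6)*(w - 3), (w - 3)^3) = w - 3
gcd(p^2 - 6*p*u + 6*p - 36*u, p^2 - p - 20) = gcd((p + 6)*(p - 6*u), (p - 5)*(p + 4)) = 1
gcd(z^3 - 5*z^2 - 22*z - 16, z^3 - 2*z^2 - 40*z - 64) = z^2 - 6*z - 16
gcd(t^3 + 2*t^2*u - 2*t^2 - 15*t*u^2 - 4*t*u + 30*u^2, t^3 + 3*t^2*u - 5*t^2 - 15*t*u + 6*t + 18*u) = t - 2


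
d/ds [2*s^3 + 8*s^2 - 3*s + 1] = 6*s^2 + 16*s - 3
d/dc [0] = 0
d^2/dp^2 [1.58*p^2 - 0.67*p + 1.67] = 3.16000000000000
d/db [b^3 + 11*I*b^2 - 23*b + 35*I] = 3*b^2 + 22*I*b - 23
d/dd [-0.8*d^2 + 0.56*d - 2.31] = 0.56 - 1.6*d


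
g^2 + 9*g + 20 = (g + 4)*(g + 5)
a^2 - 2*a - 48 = (a - 8)*(a + 6)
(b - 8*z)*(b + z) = b^2 - 7*b*z - 8*z^2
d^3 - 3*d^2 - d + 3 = (d - 3)*(d - 1)*(d + 1)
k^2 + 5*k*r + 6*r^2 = (k + 2*r)*(k + 3*r)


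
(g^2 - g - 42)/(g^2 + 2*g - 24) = (g - 7)/(g - 4)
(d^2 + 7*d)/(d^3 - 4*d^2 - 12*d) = (d + 7)/(d^2 - 4*d - 12)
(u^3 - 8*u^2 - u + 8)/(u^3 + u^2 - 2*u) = (u^2 - 7*u - 8)/(u*(u + 2))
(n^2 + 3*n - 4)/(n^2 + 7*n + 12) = (n - 1)/(n + 3)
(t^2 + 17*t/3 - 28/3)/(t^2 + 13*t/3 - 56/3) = (3*t - 4)/(3*t - 8)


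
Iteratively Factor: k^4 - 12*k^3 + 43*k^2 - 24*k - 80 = (k + 1)*(k^3 - 13*k^2 + 56*k - 80) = (k - 4)*(k + 1)*(k^2 - 9*k + 20) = (k - 4)^2*(k + 1)*(k - 5)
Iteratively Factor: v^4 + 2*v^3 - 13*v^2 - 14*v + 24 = (v + 4)*(v^3 - 2*v^2 - 5*v + 6) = (v + 2)*(v + 4)*(v^2 - 4*v + 3) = (v - 3)*(v + 2)*(v + 4)*(v - 1)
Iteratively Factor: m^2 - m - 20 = (m + 4)*(m - 5)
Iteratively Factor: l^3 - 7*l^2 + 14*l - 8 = (l - 4)*(l^2 - 3*l + 2) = (l - 4)*(l - 2)*(l - 1)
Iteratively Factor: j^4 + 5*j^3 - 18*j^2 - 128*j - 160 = (j + 2)*(j^3 + 3*j^2 - 24*j - 80) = (j + 2)*(j + 4)*(j^2 - j - 20) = (j - 5)*(j + 2)*(j + 4)*(j + 4)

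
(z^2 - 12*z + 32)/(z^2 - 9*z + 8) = (z - 4)/(z - 1)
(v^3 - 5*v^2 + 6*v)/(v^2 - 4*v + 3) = v*(v - 2)/(v - 1)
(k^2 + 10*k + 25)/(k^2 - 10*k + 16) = (k^2 + 10*k + 25)/(k^2 - 10*k + 16)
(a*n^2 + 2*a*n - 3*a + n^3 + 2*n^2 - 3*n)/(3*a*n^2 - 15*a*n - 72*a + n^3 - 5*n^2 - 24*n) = (a*n - a + n^2 - n)/(3*a*n - 24*a + n^2 - 8*n)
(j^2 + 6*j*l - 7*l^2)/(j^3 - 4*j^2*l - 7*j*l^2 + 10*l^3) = (j + 7*l)/(j^2 - 3*j*l - 10*l^2)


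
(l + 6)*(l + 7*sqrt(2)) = l^2 + 6*l + 7*sqrt(2)*l + 42*sqrt(2)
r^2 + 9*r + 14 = (r + 2)*(r + 7)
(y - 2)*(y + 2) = y^2 - 4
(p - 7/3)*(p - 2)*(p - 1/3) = p^3 - 14*p^2/3 + 55*p/9 - 14/9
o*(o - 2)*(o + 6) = o^3 + 4*o^2 - 12*o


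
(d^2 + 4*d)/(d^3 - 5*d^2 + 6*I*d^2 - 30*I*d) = (d + 4)/(d^2 + d*(-5 + 6*I) - 30*I)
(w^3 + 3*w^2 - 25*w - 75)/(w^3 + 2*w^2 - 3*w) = (w^2 - 25)/(w*(w - 1))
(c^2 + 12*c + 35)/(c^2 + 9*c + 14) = (c + 5)/(c + 2)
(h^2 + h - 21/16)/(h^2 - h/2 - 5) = (-16*h^2 - 16*h + 21)/(8*(-2*h^2 + h + 10))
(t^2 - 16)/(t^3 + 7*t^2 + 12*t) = (t - 4)/(t*(t + 3))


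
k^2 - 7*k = k*(k - 7)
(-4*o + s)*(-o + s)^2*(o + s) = -4*o^4 + 5*o^3*s + 3*o^2*s^2 - 5*o*s^3 + s^4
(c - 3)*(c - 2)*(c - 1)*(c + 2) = c^4 - 4*c^3 - c^2 + 16*c - 12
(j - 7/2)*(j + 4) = j^2 + j/2 - 14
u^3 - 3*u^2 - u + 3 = (u - 3)*(u - 1)*(u + 1)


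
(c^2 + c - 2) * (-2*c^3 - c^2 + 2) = -2*c^5 - 3*c^4 + 3*c^3 + 4*c^2 + 2*c - 4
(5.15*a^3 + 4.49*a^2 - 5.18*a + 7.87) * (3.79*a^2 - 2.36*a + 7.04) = 19.5185*a^5 + 4.8631*a^4 + 6.0274*a^3 + 73.6617*a^2 - 55.0404*a + 55.4048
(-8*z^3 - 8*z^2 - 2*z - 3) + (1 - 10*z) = -8*z^3 - 8*z^2 - 12*z - 2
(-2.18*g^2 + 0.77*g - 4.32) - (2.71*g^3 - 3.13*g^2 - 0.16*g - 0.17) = -2.71*g^3 + 0.95*g^2 + 0.93*g - 4.15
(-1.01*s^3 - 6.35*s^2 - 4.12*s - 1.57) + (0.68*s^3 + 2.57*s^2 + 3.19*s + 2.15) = -0.33*s^3 - 3.78*s^2 - 0.93*s + 0.58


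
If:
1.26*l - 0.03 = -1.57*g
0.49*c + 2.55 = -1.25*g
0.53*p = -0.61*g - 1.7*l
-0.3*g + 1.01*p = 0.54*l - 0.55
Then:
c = -4.84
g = -0.14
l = 0.20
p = -0.48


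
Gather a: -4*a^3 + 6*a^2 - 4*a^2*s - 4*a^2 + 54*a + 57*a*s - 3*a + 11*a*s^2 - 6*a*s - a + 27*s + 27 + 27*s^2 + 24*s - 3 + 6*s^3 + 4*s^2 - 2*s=-4*a^3 + a^2*(2 - 4*s) + a*(11*s^2 + 51*s + 50) + 6*s^3 + 31*s^2 + 49*s + 24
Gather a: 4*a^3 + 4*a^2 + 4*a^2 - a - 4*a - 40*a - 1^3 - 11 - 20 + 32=4*a^3 + 8*a^2 - 45*a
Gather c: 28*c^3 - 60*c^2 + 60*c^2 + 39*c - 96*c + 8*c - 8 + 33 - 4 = 28*c^3 - 49*c + 21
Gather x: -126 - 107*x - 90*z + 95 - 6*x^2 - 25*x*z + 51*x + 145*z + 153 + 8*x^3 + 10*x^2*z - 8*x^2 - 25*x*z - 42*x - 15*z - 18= 8*x^3 + x^2*(10*z - 14) + x*(-50*z - 98) + 40*z + 104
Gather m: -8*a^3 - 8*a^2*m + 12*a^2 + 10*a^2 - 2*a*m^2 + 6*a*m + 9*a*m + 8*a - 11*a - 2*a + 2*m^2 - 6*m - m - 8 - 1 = -8*a^3 + 22*a^2 - 5*a + m^2*(2 - 2*a) + m*(-8*a^2 + 15*a - 7) - 9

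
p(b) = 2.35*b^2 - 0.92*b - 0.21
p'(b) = 4.7*b - 0.92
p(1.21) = 2.12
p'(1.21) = 4.77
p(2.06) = 7.87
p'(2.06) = 8.76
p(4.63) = 45.91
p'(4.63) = 20.84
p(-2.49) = 16.65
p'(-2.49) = -12.62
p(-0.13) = -0.05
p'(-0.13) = -1.53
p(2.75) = 15.03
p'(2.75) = 12.00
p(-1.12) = 3.77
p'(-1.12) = -6.18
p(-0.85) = 2.27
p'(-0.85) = -4.92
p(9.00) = 181.86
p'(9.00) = 41.38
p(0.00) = -0.21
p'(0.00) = -0.92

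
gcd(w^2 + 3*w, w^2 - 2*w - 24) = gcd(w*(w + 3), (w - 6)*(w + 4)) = 1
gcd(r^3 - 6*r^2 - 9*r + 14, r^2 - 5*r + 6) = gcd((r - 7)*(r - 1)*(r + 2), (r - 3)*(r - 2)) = 1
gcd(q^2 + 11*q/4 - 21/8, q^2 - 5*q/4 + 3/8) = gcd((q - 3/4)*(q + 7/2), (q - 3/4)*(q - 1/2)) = q - 3/4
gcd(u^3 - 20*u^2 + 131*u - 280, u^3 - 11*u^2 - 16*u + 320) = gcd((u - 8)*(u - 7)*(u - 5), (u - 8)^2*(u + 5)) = u - 8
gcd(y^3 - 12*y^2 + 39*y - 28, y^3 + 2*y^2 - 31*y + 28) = y^2 - 5*y + 4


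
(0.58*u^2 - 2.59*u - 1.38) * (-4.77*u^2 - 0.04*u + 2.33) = -2.7666*u^4 + 12.3311*u^3 + 8.0376*u^2 - 5.9795*u - 3.2154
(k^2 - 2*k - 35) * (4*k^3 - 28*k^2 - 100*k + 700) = 4*k^5 - 36*k^4 - 184*k^3 + 1880*k^2 + 2100*k - 24500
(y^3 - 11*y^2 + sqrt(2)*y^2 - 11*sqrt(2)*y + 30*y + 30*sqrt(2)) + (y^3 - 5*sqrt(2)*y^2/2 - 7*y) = 2*y^3 - 11*y^2 - 3*sqrt(2)*y^2/2 - 11*sqrt(2)*y + 23*y + 30*sqrt(2)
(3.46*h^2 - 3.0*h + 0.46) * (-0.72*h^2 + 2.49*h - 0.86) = -2.4912*h^4 + 10.7754*h^3 - 10.7768*h^2 + 3.7254*h - 0.3956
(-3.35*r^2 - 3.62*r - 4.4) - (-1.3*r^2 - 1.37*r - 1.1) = -2.05*r^2 - 2.25*r - 3.3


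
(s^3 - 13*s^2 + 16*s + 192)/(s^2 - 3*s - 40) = (s^2 - 5*s - 24)/(s + 5)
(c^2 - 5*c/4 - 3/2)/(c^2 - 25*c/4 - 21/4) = (c - 2)/(c - 7)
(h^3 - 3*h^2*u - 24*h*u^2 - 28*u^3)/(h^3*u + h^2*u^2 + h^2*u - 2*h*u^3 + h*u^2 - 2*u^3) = (-h^2 + 5*h*u + 14*u^2)/(u*(-h^2 + h*u - h + u))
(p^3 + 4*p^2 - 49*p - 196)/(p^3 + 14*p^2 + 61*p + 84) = (p - 7)/(p + 3)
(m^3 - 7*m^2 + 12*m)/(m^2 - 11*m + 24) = m*(m - 4)/(m - 8)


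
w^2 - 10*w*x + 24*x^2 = (w - 6*x)*(w - 4*x)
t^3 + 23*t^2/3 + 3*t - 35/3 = (t - 1)*(t + 5/3)*(t + 7)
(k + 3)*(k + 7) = k^2 + 10*k + 21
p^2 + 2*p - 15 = (p - 3)*(p + 5)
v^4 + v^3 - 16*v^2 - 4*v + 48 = (v - 3)*(v - 2)*(v + 2)*(v + 4)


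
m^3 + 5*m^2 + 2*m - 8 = (m - 1)*(m + 2)*(m + 4)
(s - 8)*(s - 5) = s^2 - 13*s + 40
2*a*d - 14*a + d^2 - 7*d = (2*a + d)*(d - 7)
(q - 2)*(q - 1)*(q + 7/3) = q^3 - 2*q^2/3 - 5*q + 14/3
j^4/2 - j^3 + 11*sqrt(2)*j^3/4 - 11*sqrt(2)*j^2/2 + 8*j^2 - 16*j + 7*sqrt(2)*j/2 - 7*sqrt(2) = (j/2 + sqrt(2)/2)*(j - 2)*(j + sqrt(2))*(j + 7*sqrt(2)/2)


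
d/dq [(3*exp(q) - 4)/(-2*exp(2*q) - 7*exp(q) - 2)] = ((3*exp(q) - 4)*(4*exp(q) + 7) - 6*exp(2*q) - 21*exp(q) - 6)*exp(q)/(2*exp(2*q) + 7*exp(q) + 2)^2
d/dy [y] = 1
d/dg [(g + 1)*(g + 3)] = 2*g + 4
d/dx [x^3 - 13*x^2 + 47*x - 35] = 3*x^2 - 26*x + 47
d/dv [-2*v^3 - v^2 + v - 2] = -6*v^2 - 2*v + 1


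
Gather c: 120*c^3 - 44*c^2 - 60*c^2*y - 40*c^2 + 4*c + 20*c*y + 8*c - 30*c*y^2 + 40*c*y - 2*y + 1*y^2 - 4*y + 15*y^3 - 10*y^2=120*c^3 + c^2*(-60*y - 84) + c*(-30*y^2 + 60*y + 12) + 15*y^3 - 9*y^2 - 6*y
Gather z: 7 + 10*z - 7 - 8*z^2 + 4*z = -8*z^2 + 14*z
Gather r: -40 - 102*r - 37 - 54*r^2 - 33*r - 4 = -54*r^2 - 135*r - 81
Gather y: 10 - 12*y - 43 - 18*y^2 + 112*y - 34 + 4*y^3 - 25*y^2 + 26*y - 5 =4*y^3 - 43*y^2 + 126*y - 72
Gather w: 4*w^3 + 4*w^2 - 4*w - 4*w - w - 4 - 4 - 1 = 4*w^3 + 4*w^2 - 9*w - 9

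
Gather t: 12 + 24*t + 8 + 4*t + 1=28*t + 21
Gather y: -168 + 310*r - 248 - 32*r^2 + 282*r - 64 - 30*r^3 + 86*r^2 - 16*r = -30*r^3 + 54*r^2 + 576*r - 480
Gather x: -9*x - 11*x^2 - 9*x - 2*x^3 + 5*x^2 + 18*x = -2*x^3 - 6*x^2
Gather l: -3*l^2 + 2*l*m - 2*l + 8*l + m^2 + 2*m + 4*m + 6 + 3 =-3*l^2 + l*(2*m + 6) + m^2 + 6*m + 9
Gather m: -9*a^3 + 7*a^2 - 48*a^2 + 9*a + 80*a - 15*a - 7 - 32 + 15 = -9*a^3 - 41*a^2 + 74*a - 24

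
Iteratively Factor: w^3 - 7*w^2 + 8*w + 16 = (w + 1)*(w^2 - 8*w + 16) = (w - 4)*(w + 1)*(w - 4)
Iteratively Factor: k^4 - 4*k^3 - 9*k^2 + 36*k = (k - 4)*(k^3 - 9*k) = (k - 4)*(k + 3)*(k^2 - 3*k) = k*(k - 4)*(k + 3)*(k - 3)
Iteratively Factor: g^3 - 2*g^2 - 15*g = (g + 3)*(g^2 - 5*g) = g*(g + 3)*(g - 5)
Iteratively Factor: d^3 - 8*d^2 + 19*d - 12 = (d - 3)*(d^2 - 5*d + 4) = (d - 3)*(d - 1)*(d - 4)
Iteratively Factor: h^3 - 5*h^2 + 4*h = (h - 4)*(h^2 - h) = (h - 4)*(h - 1)*(h)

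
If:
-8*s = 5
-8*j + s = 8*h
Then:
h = -j - 5/64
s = -5/8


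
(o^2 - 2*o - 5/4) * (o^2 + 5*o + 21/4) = o^4 + 3*o^3 - 6*o^2 - 67*o/4 - 105/16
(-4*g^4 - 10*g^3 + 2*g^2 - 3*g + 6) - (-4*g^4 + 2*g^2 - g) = -10*g^3 - 2*g + 6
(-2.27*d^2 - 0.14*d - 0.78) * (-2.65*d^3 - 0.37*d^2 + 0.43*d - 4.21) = 6.0155*d^5 + 1.2109*d^4 + 1.1427*d^3 + 9.7851*d^2 + 0.254*d + 3.2838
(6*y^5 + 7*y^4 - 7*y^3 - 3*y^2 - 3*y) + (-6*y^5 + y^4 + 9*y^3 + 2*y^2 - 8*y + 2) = 8*y^4 + 2*y^3 - y^2 - 11*y + 2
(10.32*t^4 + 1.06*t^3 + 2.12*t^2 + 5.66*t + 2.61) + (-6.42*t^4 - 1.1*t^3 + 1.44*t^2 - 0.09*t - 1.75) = 3.9*t^4 - 0.04*t^3 + 3.56*t^2 + 5.57*t + 0.86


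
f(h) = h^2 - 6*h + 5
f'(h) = 2*h - 6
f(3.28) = -3.92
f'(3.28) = 0.56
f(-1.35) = 14.92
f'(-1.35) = -8.70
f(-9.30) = 147.29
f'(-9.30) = -24.60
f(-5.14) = 62.26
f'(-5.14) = -16.28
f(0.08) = 4.53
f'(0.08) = -5.84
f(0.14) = 4.18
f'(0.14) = -5.72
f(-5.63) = 70.48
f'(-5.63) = -17.26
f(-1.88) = 19.81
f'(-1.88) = -9.76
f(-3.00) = 32.00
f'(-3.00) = -12.00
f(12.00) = 77.00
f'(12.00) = 18.00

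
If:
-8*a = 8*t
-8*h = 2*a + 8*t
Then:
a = -t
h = -3*t/4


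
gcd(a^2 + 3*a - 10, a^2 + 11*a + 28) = 1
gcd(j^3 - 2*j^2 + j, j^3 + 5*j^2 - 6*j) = j^2 - j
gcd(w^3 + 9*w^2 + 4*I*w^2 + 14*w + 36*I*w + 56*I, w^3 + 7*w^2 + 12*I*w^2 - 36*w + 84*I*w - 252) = w + 7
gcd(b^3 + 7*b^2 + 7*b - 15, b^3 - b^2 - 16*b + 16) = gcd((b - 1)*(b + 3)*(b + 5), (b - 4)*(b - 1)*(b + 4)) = b - 1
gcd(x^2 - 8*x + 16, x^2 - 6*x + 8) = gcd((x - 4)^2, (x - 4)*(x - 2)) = x - 4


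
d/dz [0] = 0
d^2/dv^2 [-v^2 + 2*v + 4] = -2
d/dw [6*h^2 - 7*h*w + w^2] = -7*h + 2*w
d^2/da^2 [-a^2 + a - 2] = -2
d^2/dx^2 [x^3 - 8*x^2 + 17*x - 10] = 6*x - 16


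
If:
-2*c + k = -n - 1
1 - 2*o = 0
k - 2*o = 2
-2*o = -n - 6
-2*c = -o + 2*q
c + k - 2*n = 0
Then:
No Solution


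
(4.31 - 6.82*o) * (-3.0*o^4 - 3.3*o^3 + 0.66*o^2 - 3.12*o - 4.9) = 20.46*o^5 + 9.576*o^4 - 18.7242*o^3 + 24.123*o^2 + 19.9708*o - 21.119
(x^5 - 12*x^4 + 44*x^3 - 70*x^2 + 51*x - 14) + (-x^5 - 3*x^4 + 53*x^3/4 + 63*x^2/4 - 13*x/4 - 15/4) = -15*x^4 + 229*x^3/4 - 217*x^2/4 + 191*x/4 - 71/4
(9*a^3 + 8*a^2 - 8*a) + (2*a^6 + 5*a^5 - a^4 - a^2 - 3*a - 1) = 2*a^6 + 5*a^5 - a^4 + 9*a^3 + 7*a^2 - 11*a - 1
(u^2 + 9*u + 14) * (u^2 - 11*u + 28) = u^4 - 2*u^3 - 57*u^2 + 98*u + 392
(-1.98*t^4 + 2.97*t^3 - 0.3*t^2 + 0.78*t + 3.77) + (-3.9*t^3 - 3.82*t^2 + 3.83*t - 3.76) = -1.98*t^4 - 0.93*t^3 - 4.12*t^2 + 4.61*t + 0.0100000000000002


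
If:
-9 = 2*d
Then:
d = -9/2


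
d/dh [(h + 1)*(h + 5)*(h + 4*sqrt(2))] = 3*h^2 + 8*sqrt(2)*h + 12*h + 5 + 24*sqrt(2)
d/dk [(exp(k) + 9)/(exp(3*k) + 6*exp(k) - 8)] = (-3*(exp(k) + 9)*(exp(2*k) + 2) + exp(3*k) + 6*exp(k) - 8)*exp(k)/(exp(3*k) + 6*exp(k) - 8)^2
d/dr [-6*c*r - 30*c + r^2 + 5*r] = -6*c + 2*r + 5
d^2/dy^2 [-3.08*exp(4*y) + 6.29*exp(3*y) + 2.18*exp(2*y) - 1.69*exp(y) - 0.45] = (-49.28*exp(3*y) + 56.61*exp(2*y) + 8.72*exp(y) - 1.69)*exp(y)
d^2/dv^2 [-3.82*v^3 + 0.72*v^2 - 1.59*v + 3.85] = 1.44 - 22.92*v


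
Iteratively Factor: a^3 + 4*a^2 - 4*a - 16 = (a - 2)*(a^2 + 6*a + 8) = (a - 2)*(a + 4)*(a + 2)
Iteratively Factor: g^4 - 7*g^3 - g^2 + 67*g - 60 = (g + 3)*(g^3 - 10*g^2 + 29*g - 20) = (g - 1)*(g + 3)*(g^2 - 9*g + 20) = (g - 4)*(g - 1)*(g + 3)*(g - 5)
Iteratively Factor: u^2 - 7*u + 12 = (u - 3)*(u - 4)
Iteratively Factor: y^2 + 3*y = (y + 3)*(y)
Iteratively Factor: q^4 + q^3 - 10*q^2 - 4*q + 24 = (q - 2)*(q^3 + 3*q^2 - 4*q - 12) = (q - 2)*(q + 2)*(q^2 + q - 6) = (q - 2)^2*(q + 2)*(q + 3)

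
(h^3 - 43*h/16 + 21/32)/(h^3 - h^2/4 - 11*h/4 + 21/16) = (4*h - 1)/(2*(2*h - 1))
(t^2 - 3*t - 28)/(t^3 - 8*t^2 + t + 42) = (t + 4)/(t^2 - t - 6)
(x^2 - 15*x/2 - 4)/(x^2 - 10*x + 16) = (x + 1/2)/(x - 2)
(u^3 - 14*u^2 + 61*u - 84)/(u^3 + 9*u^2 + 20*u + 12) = (u^3 - 14*u^2 + 61*u - 84)/(u^3 + 9*u^2 + 20*u + 12)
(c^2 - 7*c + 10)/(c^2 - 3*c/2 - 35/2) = 2*(c - 2)/(2*c + 7)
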